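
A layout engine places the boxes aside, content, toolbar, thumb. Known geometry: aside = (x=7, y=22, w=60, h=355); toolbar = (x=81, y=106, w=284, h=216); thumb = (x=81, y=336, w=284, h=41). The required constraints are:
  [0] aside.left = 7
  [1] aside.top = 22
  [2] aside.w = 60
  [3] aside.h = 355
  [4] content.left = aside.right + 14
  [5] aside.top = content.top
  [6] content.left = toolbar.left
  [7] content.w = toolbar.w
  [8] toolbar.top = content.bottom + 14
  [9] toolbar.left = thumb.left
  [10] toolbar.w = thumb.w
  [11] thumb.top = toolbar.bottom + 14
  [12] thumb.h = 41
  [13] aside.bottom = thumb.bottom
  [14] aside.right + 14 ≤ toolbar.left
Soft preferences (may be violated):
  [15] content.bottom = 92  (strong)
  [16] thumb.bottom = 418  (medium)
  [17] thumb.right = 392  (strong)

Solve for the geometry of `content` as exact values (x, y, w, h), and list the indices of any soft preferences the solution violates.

1. content.x = 81  [content.left = aside.right + 14]
2. content.y = 22  [aside.top = content.top]
3. content.w = 284  [content.w = toolbar.w]
4. content.h = 70  [toolbar.top = content.bottom + 14]

content = (x=81, y=22, w=284, h=70)
violated soft preferences: 16, 17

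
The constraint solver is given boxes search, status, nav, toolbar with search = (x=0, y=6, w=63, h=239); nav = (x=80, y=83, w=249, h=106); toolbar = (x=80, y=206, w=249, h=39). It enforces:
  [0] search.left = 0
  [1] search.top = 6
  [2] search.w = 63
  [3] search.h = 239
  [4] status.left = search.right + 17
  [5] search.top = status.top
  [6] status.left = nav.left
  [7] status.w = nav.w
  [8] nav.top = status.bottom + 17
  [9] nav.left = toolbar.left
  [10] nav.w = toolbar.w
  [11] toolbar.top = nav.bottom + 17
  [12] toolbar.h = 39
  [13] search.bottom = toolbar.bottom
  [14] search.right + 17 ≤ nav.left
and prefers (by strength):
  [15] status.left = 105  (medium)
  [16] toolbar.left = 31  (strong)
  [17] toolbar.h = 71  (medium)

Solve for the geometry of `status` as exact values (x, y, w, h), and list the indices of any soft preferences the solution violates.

status = (x=80, y=6, w=249, h=60)
violated soft preferences: 15, 16, 17

1. status.x = 80  [status.left = search.right + 17]
2. status.y = 6  [search.top = status.top]
3. status.w = 249  [status.w = nav.w]
4. status.h = 60  [nav.top = status.bottom + 17]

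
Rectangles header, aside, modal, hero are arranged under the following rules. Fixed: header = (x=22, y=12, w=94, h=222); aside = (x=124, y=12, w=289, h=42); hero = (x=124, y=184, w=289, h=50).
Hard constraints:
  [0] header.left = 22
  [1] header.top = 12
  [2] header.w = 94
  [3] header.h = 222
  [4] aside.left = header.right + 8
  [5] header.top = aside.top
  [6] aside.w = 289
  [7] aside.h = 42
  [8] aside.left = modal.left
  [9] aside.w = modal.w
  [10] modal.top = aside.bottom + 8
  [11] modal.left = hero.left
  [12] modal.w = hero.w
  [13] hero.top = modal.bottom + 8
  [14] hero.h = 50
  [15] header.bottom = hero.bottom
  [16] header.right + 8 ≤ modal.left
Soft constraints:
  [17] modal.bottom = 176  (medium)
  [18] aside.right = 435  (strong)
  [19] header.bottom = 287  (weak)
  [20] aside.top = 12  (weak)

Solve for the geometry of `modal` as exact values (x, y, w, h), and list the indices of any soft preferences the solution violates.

modal = (x=124, y=62, w=289, h=114)
violated soft preferences: 18, 19

1. modal.x = 124  [aside.left = modal.left]
2. modal.w = 289  [aside.w = modal.w]
3. modal.y = 62  [modal.top = aside.bottom + 8]
4. modal.h = 114  [hero.top = modal.bottom + 8]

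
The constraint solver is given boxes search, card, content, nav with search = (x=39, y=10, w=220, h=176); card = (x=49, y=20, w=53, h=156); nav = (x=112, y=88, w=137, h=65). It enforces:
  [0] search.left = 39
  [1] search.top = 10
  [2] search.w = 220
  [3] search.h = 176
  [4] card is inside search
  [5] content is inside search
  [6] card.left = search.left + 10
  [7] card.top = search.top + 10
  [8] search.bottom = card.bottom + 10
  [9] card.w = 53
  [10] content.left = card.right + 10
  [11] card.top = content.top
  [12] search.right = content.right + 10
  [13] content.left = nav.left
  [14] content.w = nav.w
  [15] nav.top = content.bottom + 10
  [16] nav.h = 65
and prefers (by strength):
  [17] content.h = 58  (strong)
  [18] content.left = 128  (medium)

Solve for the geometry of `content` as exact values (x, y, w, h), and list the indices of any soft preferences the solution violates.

1. content.x = 112  [content.left = card.right + 10]
2. content.y = 20  [card.top = content.top]
3. content.w = 137  [search.right = content.right + 10]
4. content.h = 58  [nav.top = content.bottom + 10]

content = (x=112, y=20, w=137, h=58)
violated soft preferences: 18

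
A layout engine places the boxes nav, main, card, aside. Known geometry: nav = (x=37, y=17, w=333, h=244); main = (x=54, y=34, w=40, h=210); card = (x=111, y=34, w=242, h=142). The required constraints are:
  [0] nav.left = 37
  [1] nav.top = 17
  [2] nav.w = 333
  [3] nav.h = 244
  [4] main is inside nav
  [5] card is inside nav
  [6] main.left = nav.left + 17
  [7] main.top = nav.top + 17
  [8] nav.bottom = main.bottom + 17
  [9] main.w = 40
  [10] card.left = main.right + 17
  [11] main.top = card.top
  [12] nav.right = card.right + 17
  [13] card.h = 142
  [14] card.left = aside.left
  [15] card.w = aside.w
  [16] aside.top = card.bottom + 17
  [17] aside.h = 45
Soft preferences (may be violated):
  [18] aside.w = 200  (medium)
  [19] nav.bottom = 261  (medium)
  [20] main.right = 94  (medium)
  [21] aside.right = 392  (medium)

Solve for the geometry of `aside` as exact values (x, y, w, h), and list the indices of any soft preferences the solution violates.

aside = (x=111, y=193, w=242, h=45)
violated soft preferences: 18, 21

1. aside.x = 111  [card.left = aside.left]
2. aside.w = 242  [card.w = aside.w]
3. aside.y = 193  [aside.top = card.bottom + 17]
4. aside.h = 45  [aside.h = 45]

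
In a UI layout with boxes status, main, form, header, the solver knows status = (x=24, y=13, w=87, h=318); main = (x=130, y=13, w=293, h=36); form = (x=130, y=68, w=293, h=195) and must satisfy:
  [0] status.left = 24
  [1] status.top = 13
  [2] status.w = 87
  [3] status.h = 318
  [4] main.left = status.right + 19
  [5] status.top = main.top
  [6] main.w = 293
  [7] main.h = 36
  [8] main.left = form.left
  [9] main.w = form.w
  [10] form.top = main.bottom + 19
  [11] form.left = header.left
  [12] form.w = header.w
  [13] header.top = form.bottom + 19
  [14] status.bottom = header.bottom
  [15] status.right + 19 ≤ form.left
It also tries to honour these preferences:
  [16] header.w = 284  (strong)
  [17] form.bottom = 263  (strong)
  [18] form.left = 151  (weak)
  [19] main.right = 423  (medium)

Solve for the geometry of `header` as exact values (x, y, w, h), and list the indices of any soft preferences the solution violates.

header = (x=130, y=282, w=293, h=49)
violated soft preferences: 16, 18

1. header.x = 130  [form.left = header.left]
2. header.w = 293  [form.w = header.w]
3. header.y = 282  [header.top = form.bottom + 19]
4. header.h = 49  [status.bottom = header.bottom]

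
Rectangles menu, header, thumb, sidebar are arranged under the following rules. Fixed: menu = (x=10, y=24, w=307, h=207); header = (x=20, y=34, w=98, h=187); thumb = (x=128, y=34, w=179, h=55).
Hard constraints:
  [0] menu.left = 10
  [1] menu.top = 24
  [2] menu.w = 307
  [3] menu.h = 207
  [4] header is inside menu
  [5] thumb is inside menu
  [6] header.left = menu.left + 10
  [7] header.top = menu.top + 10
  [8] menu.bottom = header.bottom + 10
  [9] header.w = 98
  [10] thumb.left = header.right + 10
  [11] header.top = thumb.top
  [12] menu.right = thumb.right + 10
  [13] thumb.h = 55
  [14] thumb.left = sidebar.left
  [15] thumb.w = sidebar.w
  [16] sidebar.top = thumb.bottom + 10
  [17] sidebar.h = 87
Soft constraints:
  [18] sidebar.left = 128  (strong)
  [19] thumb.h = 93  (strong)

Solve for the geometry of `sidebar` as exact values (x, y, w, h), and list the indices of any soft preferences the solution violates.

sidebar = (x=128, y=99, w=179, h=87)
violated soft preferences: 19

1. sidebar.x = 128  [thumb.left = sidebar.left]
2. sidebar.w = 179  [thumb.w = sidebar.w]
3. sidebar.y = 99  [sidebar.top = thumb.bottom + 10]
4. sidebar.h = 87  [sidebar.h = 87]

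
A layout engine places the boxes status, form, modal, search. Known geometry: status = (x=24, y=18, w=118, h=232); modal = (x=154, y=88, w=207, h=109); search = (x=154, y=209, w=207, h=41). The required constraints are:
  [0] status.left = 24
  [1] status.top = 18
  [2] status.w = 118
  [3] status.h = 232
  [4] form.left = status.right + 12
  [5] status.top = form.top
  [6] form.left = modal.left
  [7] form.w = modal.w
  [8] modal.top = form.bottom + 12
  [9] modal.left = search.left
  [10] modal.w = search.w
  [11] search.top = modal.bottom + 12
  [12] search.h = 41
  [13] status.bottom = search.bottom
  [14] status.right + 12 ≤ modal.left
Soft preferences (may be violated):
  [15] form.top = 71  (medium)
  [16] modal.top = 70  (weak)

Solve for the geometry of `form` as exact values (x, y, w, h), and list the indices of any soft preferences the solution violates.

form = (x=154, y=18, w=207, h=58)
violated soft preferences: 15, 16

1. form.x = 154  [form.left = status.right + 12]
2. form.y = 18  [status.top = form.top]
3. form.w = 207  [form.w = modal.w]
4. form.h = 58  [modal.top = form.bottom + 12]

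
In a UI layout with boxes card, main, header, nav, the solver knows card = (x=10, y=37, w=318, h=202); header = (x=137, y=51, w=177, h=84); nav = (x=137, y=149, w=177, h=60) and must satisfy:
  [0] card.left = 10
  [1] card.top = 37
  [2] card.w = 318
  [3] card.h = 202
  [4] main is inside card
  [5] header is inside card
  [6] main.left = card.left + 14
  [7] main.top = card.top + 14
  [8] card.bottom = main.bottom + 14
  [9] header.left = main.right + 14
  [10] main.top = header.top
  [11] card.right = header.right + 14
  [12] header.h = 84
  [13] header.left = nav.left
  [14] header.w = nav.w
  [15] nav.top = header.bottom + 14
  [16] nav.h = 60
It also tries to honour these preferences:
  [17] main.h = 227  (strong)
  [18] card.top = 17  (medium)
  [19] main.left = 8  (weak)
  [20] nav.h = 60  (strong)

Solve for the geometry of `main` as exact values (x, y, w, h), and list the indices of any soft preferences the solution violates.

main = (x=24, y=51, w=99, h=174)
violated soft preferences: 17, 18, 19

1. main.x = 24  [main.left = card.left + 14]
2. main.y = 51  [main.top = card.top + 14]
3. main.h = 174  [card.bottom = main.bottom + 14]
4. main.w = 99  [header.left = main.right + 14]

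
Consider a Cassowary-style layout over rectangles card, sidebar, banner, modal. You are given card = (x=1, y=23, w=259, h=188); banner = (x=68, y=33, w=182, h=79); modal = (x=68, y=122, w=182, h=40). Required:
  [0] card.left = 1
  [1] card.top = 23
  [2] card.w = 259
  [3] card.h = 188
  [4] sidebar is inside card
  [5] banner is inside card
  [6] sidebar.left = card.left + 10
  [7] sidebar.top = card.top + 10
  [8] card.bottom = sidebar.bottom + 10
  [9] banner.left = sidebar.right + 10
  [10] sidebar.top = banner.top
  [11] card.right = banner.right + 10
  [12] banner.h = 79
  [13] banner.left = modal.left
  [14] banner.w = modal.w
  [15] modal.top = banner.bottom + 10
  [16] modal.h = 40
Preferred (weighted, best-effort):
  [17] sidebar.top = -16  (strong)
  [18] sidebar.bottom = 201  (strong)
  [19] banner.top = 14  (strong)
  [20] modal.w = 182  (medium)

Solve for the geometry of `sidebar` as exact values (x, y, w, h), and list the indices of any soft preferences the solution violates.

1. sidebar.x = 11  [sidebar.left = card.left + 10]
2. sidebar.y = 33  [sidebar.top = card.top + 10]
3. sidebar.h = 168  [card.bottom = sidebar.bottom + 10]
4. sidebar.w = 47  [banner.left = sidebar.right + 10]

sidebar = (x=11, y=33, w=47, h=168)
violated soft preferences: 17, 19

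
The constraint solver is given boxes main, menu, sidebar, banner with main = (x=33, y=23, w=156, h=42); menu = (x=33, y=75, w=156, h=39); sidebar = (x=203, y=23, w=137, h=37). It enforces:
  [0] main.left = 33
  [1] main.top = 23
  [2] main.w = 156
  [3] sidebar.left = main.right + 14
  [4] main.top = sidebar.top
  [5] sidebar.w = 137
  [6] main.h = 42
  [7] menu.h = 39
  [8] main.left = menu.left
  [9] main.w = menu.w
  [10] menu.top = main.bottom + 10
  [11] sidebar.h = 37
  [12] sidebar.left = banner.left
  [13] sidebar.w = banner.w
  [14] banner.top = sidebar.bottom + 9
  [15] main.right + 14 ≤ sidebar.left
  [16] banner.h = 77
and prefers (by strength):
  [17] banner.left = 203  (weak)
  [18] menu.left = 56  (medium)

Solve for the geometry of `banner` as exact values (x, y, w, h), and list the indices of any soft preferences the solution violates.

banner = (x=203, y=69, w=137, h=77)
violated soft preferences: 18

1. banner.x = 203  [sidebar.left = banner.left]
2. banner.w = 137  [sidebar.w = banner.w]
3. banner.y = 69  [banner.top = sidebar.bottom + 9]
4. banner.h = 77  [banner.h = 77]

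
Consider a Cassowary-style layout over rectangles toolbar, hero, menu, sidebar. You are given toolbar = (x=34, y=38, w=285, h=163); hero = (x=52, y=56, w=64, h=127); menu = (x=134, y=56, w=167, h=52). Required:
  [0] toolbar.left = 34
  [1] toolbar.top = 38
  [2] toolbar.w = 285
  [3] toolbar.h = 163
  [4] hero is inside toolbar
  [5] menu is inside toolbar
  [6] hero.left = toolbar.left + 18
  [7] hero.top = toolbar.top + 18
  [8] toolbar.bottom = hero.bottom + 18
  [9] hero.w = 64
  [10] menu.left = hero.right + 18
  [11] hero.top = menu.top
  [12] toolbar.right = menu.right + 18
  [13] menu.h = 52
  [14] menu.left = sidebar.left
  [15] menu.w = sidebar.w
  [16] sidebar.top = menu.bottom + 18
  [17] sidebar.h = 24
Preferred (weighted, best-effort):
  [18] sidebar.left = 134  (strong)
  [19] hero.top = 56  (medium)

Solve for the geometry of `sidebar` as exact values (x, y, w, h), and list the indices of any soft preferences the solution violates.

sidebar = (x=134, y=126, w=167, h=24)
violated soft preferences: none

1. sidebar.x = 134  [menu.left = sidebar.left]
2. sidebar.w = 167  [menu.w = sidebar.w]
3. sidebar.y = 126  [sidebar.top = menu.bottom + 18]
4. sidebar.h = 24  [sidebar.h = 24]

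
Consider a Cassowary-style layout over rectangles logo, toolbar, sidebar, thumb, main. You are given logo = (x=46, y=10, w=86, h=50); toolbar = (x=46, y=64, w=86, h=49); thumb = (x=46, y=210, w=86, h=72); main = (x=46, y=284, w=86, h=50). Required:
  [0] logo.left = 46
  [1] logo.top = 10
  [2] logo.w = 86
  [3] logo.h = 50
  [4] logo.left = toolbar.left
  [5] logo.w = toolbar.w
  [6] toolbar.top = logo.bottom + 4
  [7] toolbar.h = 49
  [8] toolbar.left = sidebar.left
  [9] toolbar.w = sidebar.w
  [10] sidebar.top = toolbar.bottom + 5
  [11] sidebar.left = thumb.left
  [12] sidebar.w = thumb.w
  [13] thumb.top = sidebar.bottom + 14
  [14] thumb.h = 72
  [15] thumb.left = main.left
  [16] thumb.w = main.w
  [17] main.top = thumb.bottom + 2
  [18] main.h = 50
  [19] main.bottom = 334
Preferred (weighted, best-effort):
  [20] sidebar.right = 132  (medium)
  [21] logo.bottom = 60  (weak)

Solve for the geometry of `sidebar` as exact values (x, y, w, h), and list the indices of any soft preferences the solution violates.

1. sidebar.x = 46  [toolbar.left = sidebar.left]
2. sidebar.w = 86  [toolbar.w = sidebar.w]
3. sidebar.y = 118  [sidebar.top = toolbar.bottom + 5]
4. sidebar.h = 78  [thumb.top = sidebar.bottom + 14]

sidebar = (x=46, y=118, w=86, h=78)
violated soft preferences: none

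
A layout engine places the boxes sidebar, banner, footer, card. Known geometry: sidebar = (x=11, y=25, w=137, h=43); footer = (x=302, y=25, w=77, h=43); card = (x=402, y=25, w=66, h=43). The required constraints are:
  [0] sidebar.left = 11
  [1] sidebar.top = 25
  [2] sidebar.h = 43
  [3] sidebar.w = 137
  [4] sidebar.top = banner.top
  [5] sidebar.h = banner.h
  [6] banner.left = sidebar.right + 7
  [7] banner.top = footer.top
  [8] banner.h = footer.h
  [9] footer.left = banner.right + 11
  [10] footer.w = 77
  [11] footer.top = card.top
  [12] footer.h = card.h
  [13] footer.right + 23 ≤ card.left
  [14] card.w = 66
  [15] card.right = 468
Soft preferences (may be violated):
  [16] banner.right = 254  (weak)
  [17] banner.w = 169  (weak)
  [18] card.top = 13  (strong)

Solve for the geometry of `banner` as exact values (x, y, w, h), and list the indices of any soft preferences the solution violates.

1. banner.y = 25  [sidebar.top = banner.top]
2. banner.h = 43  [sidebar.h = banner.h]
3. banner.x = 155  [banner.left = sidebar.right + 7]
4. banner.w = 136  [footer.left = banner.right + 11]

banner = (x=155, y=25, w=136, h=43)
violated soft preferences: 16, 17, 18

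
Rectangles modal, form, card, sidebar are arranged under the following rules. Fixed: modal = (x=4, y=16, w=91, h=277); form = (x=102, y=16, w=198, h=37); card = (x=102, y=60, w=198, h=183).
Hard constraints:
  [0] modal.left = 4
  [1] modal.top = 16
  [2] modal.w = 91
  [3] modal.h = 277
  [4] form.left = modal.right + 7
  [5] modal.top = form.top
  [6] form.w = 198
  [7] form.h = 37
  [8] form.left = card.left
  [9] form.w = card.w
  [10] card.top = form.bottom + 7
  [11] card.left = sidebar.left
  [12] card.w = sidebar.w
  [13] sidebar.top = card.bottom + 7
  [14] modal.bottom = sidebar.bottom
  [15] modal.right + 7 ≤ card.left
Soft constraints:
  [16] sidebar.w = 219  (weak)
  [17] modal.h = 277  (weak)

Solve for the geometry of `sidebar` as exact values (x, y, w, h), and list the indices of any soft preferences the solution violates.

sidebar = (x=102, y=250, w=198, h=43)
violated soft preferences: 16

1. sidebar.x = 102  [card.left = sidebar.left]
2. sidebar.w = 198  [card.w = sidebar.w]
3. sidebar.y = 250  [sidebar.top = card.bottom + 7]
4. sidebar.h = 43  [modal.bottom = sidebar.bottom]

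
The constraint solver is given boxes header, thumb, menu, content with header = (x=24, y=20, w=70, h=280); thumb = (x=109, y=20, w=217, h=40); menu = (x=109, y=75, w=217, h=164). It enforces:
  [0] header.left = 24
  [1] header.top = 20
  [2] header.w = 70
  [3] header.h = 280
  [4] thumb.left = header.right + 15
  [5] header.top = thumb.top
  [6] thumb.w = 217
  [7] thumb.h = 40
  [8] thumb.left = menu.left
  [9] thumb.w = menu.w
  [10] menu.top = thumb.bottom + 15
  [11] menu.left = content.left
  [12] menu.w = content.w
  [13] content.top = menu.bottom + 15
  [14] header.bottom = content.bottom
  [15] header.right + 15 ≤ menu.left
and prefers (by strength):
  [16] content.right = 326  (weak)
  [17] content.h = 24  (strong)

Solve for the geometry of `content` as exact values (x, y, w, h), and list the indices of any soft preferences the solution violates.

content = (x=109, y=254, w=217, h=46)
violated soft preferences: 17

1. content.x = 109  [menu.left = content.left]
2. content.w = 217  [menu.w = content.w]
3. content.y = 254  [content.top = menu.bottom + 15]
4. content.h = 46  [header.bottom = content.bottom]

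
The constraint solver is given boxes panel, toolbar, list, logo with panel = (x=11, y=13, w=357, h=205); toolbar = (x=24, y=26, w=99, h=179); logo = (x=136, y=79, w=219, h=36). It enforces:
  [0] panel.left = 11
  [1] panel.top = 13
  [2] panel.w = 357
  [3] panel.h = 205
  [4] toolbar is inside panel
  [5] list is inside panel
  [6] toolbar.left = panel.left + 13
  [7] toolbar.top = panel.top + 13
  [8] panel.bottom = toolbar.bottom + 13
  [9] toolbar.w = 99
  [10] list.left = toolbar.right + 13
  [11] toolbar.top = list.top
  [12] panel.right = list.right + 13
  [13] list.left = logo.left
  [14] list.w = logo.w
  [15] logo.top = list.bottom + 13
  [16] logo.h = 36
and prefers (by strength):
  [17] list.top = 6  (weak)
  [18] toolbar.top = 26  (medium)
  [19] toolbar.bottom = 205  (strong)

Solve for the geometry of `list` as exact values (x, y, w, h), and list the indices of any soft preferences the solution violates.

1. list.x = 136  [list.left = toolbar.right + 13]
2. list.y = 26  [toolbar.top = list.top]
3. list.w = 219  [panel.right = list.right + 13]
4. list.h = 40  [logo.top = list.bottom + 13]

list = (x=136, y=26, w=219, h=40)
violated soft preferences: 17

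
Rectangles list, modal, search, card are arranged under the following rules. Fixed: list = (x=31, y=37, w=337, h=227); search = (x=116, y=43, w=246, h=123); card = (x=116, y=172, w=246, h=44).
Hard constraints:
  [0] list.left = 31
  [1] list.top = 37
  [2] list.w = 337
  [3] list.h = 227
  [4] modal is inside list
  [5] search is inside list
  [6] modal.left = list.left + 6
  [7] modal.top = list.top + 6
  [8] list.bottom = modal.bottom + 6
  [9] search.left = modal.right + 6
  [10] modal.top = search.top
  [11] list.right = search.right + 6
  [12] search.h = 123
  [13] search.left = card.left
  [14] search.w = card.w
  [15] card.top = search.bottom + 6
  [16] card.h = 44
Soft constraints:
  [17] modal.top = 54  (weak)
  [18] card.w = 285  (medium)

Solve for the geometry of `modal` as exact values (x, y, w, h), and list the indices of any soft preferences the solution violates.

modal = (x=37, y=43, w=73, h=215)
violated soft preferences: 17, 18

1. modal.x = 37  [modal.left = list.left + 6]
2. modal.y = 43  [modal.top = list.top + 6]
3. modal.h = 215  [list.bottom = modal.bottom + 6]
4. modal.w = 73  [search.left = modal.right + 6]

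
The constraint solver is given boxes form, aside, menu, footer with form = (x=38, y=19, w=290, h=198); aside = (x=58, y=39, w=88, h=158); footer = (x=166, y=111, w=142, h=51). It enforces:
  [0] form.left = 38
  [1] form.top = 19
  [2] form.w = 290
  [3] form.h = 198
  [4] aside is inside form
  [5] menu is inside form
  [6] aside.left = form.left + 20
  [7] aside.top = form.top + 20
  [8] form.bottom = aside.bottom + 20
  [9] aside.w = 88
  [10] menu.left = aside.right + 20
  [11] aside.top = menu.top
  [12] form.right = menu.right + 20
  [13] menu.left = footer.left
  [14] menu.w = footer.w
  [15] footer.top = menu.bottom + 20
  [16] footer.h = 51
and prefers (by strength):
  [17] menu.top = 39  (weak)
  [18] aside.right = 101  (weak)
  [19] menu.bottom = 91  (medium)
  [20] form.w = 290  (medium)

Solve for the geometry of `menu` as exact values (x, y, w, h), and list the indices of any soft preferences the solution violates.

menu = (x=166, y=39, w=142, h=52)
violated soft preferences: 18

1. menu.x = 166  [menu.left = aside.right + 20]
2. menu.y = 39  [aside.top = menu.top]
3. menu.w = 142  [form.right = menu.right + 20]
4. menu.h = 52  [footer.top = menu.bottom + 20]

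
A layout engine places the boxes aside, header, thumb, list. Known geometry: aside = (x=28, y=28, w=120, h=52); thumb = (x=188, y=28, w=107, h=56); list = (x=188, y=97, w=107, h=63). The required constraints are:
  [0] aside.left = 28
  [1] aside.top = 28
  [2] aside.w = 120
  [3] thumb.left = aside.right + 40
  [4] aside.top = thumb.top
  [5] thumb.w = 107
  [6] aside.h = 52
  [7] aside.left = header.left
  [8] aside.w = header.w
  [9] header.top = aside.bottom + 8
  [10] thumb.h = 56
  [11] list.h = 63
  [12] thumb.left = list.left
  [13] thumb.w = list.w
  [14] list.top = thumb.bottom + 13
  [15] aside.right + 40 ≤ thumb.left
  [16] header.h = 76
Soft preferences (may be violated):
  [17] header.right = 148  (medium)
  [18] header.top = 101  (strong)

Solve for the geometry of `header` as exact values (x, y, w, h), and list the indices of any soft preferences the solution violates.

1. header.x = 28  [aside.left = header.left]
2. header.w = 120  [aside.w = header.w]
3. header.y = 88  [header.top = aside.bottom + 8]
4. header.h = 76  [header.h = 76]

header = (x=28, y=88, w=120, h=76)
violated soft preferences: 18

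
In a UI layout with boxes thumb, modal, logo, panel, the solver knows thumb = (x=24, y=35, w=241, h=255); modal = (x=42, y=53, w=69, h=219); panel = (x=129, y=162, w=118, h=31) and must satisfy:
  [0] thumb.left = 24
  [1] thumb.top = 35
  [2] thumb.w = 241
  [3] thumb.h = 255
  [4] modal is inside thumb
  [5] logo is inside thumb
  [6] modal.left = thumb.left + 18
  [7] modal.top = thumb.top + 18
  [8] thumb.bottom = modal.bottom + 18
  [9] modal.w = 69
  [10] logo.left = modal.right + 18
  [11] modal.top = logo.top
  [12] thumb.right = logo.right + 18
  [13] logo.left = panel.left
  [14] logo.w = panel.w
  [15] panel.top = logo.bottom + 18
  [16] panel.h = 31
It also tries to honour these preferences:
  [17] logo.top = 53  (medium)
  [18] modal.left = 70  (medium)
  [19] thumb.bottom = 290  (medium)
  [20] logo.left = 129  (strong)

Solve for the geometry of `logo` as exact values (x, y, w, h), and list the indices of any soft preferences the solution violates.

1. logo.x = 129  [logo.left = modal.right + 18]
2. logo.y = 53  [modal.top = logo.top]
3. logo.w = 118  [thumb.right = logo.right + 18]
4. logo.h = 91  [panel.top = logo.bottom + 18]

logo = (x=129, y=53, w=118, h=91)
violated soft preferences: 18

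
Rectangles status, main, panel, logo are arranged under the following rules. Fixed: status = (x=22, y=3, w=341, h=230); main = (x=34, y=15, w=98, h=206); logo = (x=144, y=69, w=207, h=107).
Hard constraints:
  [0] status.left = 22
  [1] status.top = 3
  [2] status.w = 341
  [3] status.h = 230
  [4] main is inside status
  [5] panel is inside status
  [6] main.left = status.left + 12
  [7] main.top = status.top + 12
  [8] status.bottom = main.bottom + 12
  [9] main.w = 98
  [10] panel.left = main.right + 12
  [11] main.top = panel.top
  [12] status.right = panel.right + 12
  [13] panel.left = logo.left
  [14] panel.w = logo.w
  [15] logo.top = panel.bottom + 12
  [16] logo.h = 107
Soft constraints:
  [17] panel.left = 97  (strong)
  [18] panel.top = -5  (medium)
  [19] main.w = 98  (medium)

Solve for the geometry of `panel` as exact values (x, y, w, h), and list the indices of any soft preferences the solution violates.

1. panel.x = 144  [panel.left = main.right + 12]
2. panel.y = 15  [main.top = panel.top]
3. panel.w = 207  [status.right = panel.right + 12]
4. panel.h = 42  [logo.top = panel.bottom + 12]

panel = (x=144, y=15, w=207, h=42)
violated soft preferences: 17, 18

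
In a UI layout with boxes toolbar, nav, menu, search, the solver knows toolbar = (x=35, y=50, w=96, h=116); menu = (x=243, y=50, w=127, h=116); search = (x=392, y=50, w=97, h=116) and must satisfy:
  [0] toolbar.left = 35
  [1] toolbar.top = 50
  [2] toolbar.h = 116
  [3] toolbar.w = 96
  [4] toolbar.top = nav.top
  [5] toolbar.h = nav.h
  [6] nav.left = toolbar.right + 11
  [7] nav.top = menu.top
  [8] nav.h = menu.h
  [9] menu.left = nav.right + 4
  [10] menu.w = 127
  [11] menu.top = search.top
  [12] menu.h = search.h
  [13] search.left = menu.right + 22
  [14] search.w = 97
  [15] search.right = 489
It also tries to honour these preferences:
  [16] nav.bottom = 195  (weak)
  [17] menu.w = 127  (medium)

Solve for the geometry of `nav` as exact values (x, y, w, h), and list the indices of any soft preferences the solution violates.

1. nav.y = 50  [toolbar.top = nav.top]
2. nav.h = 116  [toolbar.h = nav.h]
3. nav.x = 142  [nav.left = toolbar.right + 11]
4. nav.w = 97  [menu.left = nav.right + 4]

nav = (x=142, y=50, w=97, h=116)
violated soft preferences: 16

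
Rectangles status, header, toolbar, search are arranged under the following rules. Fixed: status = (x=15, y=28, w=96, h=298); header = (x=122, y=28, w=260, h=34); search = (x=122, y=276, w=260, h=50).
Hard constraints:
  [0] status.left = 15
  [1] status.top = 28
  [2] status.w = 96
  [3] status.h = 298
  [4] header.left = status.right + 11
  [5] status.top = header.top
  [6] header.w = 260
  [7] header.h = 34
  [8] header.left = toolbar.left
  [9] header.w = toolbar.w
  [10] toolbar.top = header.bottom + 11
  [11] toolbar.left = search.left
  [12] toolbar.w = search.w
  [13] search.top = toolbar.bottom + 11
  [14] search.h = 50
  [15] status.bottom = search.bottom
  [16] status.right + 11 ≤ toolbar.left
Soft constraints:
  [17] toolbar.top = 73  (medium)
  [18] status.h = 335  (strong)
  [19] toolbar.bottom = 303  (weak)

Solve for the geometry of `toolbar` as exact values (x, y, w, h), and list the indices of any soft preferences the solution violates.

1. toolbar.x = 122  [header.left = toolbar.left]
2. toolbar.w = 260  [header.w = toolbar.w]
3. toolbar.y = 73  [toolbar.top = header.bottom + 11]
4. toolbar.h = 192  [search.top = toolbar.bottom + 11]

toolbar = (x=122, y=73, w=260, h=192)
violated soft preferences: 18, 19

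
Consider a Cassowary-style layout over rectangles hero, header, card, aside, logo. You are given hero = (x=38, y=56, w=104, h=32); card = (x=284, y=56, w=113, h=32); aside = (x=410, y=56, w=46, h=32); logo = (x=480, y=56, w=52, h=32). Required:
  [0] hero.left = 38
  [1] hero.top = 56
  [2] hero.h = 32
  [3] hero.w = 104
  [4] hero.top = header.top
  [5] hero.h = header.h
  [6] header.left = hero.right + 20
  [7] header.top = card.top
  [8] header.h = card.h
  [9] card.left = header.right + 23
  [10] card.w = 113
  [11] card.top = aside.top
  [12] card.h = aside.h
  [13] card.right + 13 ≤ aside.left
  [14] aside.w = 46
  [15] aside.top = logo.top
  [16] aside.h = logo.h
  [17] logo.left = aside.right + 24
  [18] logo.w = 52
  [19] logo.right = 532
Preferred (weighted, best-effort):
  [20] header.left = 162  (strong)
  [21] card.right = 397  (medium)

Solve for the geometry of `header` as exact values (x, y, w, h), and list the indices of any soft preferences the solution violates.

header = (x=162, y=56, w=99, h=32)
violated soft preferences: none

1. header.y = 56  [hero.top = header.top]
2. header.h = 32  [hero.h = header.h]
3. header.x = 162  [header.left = hero.right + 20]
4. header.w = 99  [card.left = header.right + 23]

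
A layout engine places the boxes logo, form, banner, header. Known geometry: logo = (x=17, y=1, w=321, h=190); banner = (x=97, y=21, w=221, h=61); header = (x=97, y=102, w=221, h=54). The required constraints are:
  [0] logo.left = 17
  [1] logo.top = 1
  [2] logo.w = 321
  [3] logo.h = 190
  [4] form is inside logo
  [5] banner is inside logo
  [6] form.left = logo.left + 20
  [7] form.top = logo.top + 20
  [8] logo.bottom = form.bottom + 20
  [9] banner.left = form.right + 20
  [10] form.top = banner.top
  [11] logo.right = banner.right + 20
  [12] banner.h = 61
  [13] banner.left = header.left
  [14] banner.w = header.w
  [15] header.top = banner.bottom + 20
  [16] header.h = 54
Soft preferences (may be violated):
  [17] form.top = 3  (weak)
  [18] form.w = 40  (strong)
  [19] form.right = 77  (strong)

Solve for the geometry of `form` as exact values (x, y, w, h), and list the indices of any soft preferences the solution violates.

1. form.x = 37  [form.left = logo.left + 20]
2. form.y = 21  [form.top = logo.top + 20]
3. form.h = 150  [logo.bottom = form.bottom + 20]
4. form.w = 40  [banner.left = form.right + 20]

form = (x=37, y=21, w=40, h=150)
violated soft preferences: 17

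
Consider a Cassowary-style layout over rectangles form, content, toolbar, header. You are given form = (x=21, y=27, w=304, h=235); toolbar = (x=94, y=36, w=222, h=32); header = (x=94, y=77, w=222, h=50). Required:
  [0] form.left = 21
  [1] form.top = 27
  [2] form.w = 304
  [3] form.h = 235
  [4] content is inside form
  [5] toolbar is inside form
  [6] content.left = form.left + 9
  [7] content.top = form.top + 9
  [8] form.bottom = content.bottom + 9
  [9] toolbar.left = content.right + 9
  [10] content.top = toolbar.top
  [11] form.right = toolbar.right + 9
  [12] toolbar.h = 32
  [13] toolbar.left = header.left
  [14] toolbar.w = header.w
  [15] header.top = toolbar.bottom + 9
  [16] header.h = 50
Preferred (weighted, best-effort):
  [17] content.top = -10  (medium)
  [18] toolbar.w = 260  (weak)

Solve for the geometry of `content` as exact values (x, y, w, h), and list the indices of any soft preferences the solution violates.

1. content.x = 30  [content.left = form.left + 9]
2. content.y = 36  [content.top = form.top + 9]
3. content.h = 217  [form.bottom = content.bottom + 9]
4. content.w = 55  [toolbar.left = content.right + 9]

content = (x=30, y=36, w=55, h=217)
violated soft preferences: 17, 18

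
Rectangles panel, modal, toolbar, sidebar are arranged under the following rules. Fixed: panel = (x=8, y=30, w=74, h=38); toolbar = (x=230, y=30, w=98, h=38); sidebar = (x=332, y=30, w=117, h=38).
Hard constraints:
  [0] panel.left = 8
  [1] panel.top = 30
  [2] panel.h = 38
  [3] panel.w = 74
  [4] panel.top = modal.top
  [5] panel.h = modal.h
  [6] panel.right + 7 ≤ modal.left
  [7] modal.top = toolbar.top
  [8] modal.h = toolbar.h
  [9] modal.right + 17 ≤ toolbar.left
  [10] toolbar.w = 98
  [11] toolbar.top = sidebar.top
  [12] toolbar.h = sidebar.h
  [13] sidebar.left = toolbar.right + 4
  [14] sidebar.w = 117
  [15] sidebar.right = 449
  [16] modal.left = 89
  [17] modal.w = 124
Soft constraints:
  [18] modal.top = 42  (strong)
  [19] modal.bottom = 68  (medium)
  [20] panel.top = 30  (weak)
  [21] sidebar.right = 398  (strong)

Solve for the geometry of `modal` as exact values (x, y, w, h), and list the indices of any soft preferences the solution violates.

1. modal.y = 30  [panel.top = modal.top]
2. modal.h = 38  [panel.h = modal.h]
3. modal.x = 89  [modal.left = 89]
4. modal.w = 124  [modal.w = 124]

modal = (x=89, y=30, w=124, h=38)
violated soft preferences: 18, 21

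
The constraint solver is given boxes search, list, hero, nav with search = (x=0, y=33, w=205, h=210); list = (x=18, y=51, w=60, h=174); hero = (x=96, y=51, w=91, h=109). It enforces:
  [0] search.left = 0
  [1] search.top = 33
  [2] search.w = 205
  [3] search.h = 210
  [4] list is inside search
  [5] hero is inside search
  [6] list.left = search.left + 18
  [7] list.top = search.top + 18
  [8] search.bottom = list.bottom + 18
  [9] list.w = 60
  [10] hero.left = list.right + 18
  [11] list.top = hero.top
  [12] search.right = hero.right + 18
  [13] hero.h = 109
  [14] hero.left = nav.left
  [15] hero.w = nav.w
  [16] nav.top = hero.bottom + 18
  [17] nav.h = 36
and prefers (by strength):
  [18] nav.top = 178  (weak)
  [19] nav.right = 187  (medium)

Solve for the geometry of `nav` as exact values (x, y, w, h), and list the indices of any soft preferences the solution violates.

1. nav.x = 96  [hero.left = nav.left]
2. nav.w = 91  [hero.w = nav.w]
3. nav.y = 178  [nav.top = hero.bottom + 18]
4. nav.h = 36  [nav.h = 36]

nav = (x=96, y=178, w=91, h=36)
violated soft preferences: none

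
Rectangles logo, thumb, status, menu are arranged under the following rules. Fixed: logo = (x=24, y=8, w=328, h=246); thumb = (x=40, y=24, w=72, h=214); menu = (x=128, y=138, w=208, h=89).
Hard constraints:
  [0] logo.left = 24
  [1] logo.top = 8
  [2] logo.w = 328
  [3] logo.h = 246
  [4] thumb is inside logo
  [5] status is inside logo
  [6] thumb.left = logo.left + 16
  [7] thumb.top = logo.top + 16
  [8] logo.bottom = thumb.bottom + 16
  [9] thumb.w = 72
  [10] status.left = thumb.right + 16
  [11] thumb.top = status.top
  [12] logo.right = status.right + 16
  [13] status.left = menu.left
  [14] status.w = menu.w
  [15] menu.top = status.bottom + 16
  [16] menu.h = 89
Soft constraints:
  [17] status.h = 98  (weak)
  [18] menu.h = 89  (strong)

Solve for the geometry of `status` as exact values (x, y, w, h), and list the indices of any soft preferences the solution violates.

1. status.x = 128  [status.left = thumb.right + 16]
2. status.y = 24  [thumb.top = status.top]
3. status.w = 208  [logo.right = status.right + 16]
4. status.h = 98  [menu.top = status.bottom + 16]

status = (x=128, y=24, w=208, h=98)
violated soft preferences: none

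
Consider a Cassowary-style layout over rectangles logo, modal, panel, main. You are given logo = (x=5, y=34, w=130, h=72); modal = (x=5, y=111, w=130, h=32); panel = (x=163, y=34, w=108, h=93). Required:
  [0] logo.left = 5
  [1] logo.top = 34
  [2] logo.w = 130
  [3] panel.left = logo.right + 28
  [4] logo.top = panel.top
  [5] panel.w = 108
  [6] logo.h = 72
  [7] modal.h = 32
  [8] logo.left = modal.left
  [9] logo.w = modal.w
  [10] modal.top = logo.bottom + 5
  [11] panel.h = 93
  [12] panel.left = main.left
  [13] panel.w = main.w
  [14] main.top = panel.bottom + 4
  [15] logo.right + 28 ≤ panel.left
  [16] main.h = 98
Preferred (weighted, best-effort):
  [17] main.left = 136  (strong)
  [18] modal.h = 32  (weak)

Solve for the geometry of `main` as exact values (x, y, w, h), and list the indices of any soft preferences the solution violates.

main = (x=163, y=131, w=108, h=98)
violated soft preferences: 17

1. main.x = 163  [panel.left = main.left]
2. main.w = 108  [panel.w = main.w]
3. main.y = 131  [main.top = panel.bottom + 4]
4. main.h = 98  [main.h = 98]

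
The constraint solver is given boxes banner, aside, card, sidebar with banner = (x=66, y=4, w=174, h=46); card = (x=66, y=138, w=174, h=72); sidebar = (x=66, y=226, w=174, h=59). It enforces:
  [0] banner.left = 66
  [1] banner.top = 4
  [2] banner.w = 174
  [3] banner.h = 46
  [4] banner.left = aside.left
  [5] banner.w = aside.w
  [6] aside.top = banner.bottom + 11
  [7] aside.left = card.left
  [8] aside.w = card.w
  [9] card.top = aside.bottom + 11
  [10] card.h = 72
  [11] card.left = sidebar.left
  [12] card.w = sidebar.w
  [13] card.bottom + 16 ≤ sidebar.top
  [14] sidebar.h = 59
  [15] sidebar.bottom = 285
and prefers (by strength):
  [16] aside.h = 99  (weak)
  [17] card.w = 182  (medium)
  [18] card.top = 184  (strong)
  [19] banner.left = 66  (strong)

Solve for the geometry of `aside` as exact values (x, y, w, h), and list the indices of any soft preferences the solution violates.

aside = (x=66, y=61, w=174, h=66)
violated soft preferences: 16, 17, 18

1. aside.x = 66  [banner.left = aside.left]
2. aside.w = 174  [banner.w = aside.w]
3. aside.y = 61  [aside.top = banner.bottom + 11]
4. aside.h = 66  [card.top = aside.bottom + 11]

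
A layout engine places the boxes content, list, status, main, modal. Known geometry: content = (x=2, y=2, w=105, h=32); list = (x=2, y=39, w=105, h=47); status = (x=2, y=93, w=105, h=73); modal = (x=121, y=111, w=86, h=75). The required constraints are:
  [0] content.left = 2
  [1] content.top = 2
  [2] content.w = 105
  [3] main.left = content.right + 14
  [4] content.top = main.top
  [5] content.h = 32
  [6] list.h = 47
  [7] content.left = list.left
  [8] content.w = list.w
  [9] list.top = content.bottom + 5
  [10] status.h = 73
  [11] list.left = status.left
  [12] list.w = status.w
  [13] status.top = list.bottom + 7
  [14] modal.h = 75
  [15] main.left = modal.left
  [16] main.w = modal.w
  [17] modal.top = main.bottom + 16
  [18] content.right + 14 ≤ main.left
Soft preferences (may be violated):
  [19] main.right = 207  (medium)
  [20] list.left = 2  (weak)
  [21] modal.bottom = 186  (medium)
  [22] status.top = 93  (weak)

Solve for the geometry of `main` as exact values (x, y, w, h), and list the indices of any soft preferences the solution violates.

main = (x=121, y=2, w=86, h=93)
violated soft preferences: none

1. main.x = 121  [main.left = content.right + 14]
2. main.y = 2  [content.top = main.top]
3. main.w = 86  [main.w = modal.w]
4. main.h = 93  [modal.top = main.bottom + 16]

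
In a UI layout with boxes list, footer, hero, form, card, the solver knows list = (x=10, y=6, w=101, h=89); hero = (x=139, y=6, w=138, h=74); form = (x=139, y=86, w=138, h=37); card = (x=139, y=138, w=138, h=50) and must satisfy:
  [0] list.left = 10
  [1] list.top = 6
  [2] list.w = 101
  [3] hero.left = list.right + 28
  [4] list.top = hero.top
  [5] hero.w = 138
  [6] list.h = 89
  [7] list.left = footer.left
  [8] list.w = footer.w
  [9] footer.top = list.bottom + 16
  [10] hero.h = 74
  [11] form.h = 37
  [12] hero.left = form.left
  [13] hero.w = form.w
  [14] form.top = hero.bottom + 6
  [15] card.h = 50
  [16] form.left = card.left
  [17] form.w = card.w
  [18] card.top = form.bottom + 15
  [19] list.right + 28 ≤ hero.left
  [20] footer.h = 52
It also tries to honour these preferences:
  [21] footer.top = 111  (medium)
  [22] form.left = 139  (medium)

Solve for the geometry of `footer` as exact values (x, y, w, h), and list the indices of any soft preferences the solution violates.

1. footer.x = 10  [list.left = footer.left]
2. footer.w = 101  [list.w = footer.w]
3. footer.y = 111  [footer.top = list.bottom + 16]
4. footer.h = 52  [footer.h = 52]

footer = (x=10, y=111, w=101, h=52)
violated soft preferences: none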